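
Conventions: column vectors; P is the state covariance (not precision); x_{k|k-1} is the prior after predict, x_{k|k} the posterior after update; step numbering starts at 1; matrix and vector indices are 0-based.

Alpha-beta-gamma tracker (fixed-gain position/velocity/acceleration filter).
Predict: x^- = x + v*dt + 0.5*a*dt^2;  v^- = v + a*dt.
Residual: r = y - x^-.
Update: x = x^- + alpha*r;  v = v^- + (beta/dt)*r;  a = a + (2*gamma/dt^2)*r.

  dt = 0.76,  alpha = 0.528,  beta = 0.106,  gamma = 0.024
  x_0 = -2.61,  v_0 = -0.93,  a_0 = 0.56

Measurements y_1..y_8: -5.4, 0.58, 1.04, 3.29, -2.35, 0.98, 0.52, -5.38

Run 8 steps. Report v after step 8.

step 1: x_pred=-3.1551  r=-2.2449  x^+=-4.3404  v^+=-0.8175  a^+=0.3734
step 2: x_pred=-4.8539  r=5.4339  x^+=-1.9848  v^+=0.2242  a^+=0.8250
step 3: x_pred=-1.5761  r=2.6161  x^+=-0.1948  v^+=1.2161  a^+=1.0424
step 4: x_pred=1.0304  r=2.2596  x^+=2.2235  v^+=2.3235  a^+=1.2302
step 5: x_pred=4.3446  r=-6.6946  x^+=0.8099  v^+=2.3247  a^+=0.6739
step 6: x_pred=2.7712  r=-1.7912  x^+=1.8255  v^+=2.5870  a^+=0.5250
step 7: x_pred=3.9432  r=-3.4232  x^+=2.1357  v^+=2.5085  a^+=0.2405
step 8: x_pred=4.1117  r=-9.4917  x^+=-0.8999  v^+=1.3675  a^+=-0.5483

v_post = 1.3675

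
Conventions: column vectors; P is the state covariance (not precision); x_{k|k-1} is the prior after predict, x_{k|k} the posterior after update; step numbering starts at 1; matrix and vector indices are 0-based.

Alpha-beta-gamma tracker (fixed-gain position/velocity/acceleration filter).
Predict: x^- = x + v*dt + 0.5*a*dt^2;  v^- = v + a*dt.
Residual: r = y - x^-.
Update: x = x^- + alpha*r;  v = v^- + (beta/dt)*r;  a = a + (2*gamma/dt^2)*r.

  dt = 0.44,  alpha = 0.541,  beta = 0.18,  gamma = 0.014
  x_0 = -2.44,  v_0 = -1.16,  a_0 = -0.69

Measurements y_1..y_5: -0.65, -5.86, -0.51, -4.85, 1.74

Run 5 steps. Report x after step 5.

step 1: x_pred=-3.0172  r=2.3672  x^+=-1.7365  v^+=-0.4952  a^+=-0.3476
step 2: x_pred=-1.9881  r=-3.8719  x^+=-4.0828  v^+=-2.2321  a^+=-0.9076
step 3: x_pred=-5.1528  r=4.6428  x^+=-2.6410  v^+=-0.7322  a^+=-0.2361
step 4: x_pred=-2.9860  r=-1.8640  x^+=-3.9944  v^+=-1.5986  a^+=-0.5057
step 5: x_pred=-4.7468  r=6.4868  x^+=-1.2374  v^+=0.8326  a^+=0.4324

x_post = -1.2374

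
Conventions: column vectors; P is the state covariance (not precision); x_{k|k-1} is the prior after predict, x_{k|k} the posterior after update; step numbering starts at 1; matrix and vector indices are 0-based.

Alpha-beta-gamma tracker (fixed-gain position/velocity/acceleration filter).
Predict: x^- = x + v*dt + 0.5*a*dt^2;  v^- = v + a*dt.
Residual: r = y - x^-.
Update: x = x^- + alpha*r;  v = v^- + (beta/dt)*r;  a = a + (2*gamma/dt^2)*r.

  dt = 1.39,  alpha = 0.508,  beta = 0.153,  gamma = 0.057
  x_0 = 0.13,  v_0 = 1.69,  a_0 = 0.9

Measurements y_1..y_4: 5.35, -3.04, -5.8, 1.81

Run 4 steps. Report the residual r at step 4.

step 1: x_pred=3.3485  r=2.0015  x^+=4.3653  v^+=3.1613  a^+=1.0181
step 2: x_pred=9.7430  r=-12.7830  x^+=3.2492  v^+=3.1694  a^+=0.2639
step 3: x_pred=7.9096  r=-13.7096  x^+=0.9451  v^+=2.0271  a^+=-0.5451
step 4: x_pred=3.2363  r=-1.4263  x^+=2.5117  v^+=1.1125  a^+=-0.6292

resid = -1.4263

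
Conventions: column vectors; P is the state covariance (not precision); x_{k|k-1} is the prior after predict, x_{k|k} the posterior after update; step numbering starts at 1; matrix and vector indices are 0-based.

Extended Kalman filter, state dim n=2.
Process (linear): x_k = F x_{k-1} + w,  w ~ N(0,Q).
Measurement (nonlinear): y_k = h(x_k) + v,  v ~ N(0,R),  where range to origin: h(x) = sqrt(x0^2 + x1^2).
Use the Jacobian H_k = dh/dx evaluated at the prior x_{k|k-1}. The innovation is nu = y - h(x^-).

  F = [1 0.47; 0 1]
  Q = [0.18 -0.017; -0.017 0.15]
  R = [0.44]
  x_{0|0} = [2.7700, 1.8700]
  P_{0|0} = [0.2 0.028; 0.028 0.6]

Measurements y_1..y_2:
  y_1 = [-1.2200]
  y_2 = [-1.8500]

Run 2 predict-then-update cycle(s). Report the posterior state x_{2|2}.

step 1: x^-=[3.6489, 1.8700]  P^-=[0.5389 0.2930; 0.2930 0.7500]  H_jac=[0.8899 0.4561]  S=[1.2606]  K=[0.4864; 0.4782]  nu=[-5.3202]  x^+=[1.0611, -0.6740]  P^+=[0.2406 -0.0002; -0.0002 0.4617]
step 2: x^-=[0.7443, -0.6740]  P^-=[0.5224 0.1998; 0.1998 0.6117]  H_jac=[0.7412 -0.6712]  S=[0.8038]  K=[0.3149; -0.3266]  nu=[-2.8541]  x^+=[-0.1544, 0.2581]  P^+=[0.4427 0.2825; 0.2825 0.5260]

x_post = [-0.1544, 0.2581]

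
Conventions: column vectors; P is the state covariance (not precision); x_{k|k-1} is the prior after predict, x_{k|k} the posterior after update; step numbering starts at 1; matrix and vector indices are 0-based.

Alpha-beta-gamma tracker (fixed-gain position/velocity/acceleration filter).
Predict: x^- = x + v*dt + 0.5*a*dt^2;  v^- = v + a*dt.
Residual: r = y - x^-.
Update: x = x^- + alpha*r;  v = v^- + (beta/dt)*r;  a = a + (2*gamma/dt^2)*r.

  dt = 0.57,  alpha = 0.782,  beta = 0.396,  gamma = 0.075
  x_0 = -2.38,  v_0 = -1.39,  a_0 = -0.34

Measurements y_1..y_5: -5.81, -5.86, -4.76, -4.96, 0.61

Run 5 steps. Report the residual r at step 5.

resid = 5.6469

step 1: x_pred=-3.2275  r=-2.5825  x^+=-5.2470  v^+=-3.3779  a^+=-1.5323
step 2: x_pred=-7.4214  r=1.5614  x^+=-6.2004  v^+=-3.1666  a^+=-0.8114
step 3: x_pred=-8.1372  r=3.3772  x^+=-5.4962  v^+=-1.2829  a^+=0.7477
step 4: x_pred=-6.1060  r=1.1460  x^+=-5.2098  v^+=-0.0605  a^+=1.2768
step 5: x_pred=-5.0369  r=5.6469  x^+=-0.6210  v^+=4.5904  a^+=3.8839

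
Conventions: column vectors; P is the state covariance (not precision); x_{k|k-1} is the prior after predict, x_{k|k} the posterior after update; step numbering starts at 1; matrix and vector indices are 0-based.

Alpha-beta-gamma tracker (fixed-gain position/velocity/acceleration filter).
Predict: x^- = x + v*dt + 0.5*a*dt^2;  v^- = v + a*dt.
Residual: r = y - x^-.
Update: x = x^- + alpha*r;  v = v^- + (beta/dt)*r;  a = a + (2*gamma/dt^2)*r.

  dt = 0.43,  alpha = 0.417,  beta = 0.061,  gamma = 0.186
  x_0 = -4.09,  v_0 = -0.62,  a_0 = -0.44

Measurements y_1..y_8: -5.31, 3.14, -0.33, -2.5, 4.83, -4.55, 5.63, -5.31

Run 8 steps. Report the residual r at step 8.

resid = -7.5602

step 1: x_pred=-4.3973  r=-0.9127  x^+=-4.7779  v^+=-0.9387  a^+=-2.2763
step 2: x_pred=-5.3920  r=8.5320  x^+=-1.8341  v^+=-0.7071  a^+=14.8891
step 3: x_pred=-0.7617  r=0.4317  x^+=-0.5817  v^+=5.7564  a^+=15.7577
step 4: x_pred=3.3504  r=-5.8504  x^+=0.9108  v^+=11.7023  a^+=3.9873
step 5: x_pred=6.3114  r=-1.4814  x^+=5.6936  v^+=13.2067  a^+=1.0069
step 6: x_pred=11.4656  r=-16.0156  x^+=4.7871  v^+=11.3677  a^+=-31.2149
step 7: x_pred=6.7894  r=-1.1594  x^+=6.3059  v^+=-2.2192  a^+=-33.5474
step 8: x_pred=2.2502  r=-7.5602  x^+=-0.9024  v^+=-17.7171  a^+=-48.7578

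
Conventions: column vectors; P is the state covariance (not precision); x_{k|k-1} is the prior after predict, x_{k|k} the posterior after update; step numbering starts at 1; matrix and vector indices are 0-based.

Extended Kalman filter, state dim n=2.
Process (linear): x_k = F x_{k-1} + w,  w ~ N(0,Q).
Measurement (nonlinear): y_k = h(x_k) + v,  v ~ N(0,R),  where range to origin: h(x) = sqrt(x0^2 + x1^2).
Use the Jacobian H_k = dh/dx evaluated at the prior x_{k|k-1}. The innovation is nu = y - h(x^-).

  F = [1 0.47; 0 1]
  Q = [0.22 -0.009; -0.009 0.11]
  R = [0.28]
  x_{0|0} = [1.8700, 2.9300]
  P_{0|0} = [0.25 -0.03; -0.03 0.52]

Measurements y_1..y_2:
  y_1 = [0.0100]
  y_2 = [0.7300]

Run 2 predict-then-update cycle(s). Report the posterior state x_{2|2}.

x_post = [0.8894, 0.3957]

step 1: x^-=[3.2471, 2.9300]  P^-=[0.5567 0.2054; 0.2054 0.6300]  H_jac=[0.7424 0.6699]  S=[1.0739]  K=[0.5130; 0.5350]  nu=[-4.3636]  x^+=[1.0087, 0.5954]  P^+=[0.2741 -0.0893; -0.0893 0.3226]
step 2: x^-=[1.2885, 0.5954]  P^-=[0.4814 0.0533; 0.0533 0.4326]  H_jac=[0.9078 0.4195]  S=[0.7934]  K=[0.5789; 0.2897]  nu=[-0.6894]  x^+=[0.8894, 0.3957]  P^+=[0.2154 -0.0798; -0.0798 0.3660]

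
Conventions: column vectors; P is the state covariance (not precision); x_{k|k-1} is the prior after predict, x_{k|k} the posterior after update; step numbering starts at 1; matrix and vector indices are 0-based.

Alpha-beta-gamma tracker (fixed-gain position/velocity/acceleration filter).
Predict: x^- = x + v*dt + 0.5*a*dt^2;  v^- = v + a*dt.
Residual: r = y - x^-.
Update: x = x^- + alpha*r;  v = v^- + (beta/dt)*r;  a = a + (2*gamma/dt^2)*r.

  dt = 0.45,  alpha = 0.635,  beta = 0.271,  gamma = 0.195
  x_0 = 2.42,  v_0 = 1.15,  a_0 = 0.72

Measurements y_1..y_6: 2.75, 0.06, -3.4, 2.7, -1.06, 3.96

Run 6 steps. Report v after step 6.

step 1: x_pred=3.0104  r=-0.2604  x^+=2.8450  v^+=1.3172  a^+=0.2185
step 2: x_pred=3.4599  r=-3.3999  x^+=1.3010  v^+=-0.6320  a^+=-6.3295
step 3: x_pred=0.3757  r=-3.7757  x^+=-2.0219  v^+=-5.7541  a^+=-13.6012
step 4: x_pred=-5.9883  r=8.6883  x^+=-0.4712  v^+=-6.6423  a^+=3.1319
step 5: x_pred=-3.1432  r=2.0832  x^+=-1.8204  v^+=-3.9784  a^+=7.1439
step 6: x_pred=-2.8873  r=6.8473  x^+=1.4607  v^+=3.3599  a^+=20.3314

v_post = 3.3599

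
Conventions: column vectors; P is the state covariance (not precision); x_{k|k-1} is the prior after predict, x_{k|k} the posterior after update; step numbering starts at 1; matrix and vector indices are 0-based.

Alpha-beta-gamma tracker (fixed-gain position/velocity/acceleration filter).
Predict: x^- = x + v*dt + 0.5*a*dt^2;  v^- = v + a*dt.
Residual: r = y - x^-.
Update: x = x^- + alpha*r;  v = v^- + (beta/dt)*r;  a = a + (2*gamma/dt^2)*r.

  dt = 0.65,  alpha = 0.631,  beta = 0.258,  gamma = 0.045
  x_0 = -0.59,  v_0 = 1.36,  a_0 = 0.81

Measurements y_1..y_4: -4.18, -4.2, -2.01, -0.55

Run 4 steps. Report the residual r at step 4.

step 1: x_pred=0.4651  r=-4.6451  x^+=-2.4660  v^+=0.0427  a^+=-0.1795
step 2: x_pred=-2.4761  r=-1.7239  x^+=-3.5639  v^+=-0.7582  a^+=-0.5467
step 3: x_pred=-4.1722  r=2.1622  x^+=-2.8078  v^+=-0.2553  a^+=-0.0861
step 4: x_pred=-2.9920  r=2.4420  x^+=-1.4511  v^+=0.6580  a^+=0.4341

resid = 2.4420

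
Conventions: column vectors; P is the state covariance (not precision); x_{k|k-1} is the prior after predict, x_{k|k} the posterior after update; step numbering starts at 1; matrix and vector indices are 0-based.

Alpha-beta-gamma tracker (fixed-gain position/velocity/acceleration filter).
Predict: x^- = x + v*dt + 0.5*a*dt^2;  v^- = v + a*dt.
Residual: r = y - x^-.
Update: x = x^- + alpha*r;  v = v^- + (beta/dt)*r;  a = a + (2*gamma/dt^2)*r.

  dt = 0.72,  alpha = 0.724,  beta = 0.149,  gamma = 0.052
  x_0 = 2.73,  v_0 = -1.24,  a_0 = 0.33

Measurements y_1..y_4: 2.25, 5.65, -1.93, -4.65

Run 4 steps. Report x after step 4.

step 1: x_pred=1.9227  r=0.3273  x^+=2.1597  v^+=-0.9347  a^+=0.3957
step 2: x_pred=1.5893  r=4.0607  x^+=4.5292  v^+=0.1905  a^+=1.2103
step 3: x_pred=4.9801  r=-6.9101  x^+=-0.0228  v^+=-0.3680  a^+=-0.1760
step 4: x_pred=-0.3334  r=-4.3166  x^+=-3.4586  v^+=-1.3881  a^+=-1.0420

x_post = -3.4586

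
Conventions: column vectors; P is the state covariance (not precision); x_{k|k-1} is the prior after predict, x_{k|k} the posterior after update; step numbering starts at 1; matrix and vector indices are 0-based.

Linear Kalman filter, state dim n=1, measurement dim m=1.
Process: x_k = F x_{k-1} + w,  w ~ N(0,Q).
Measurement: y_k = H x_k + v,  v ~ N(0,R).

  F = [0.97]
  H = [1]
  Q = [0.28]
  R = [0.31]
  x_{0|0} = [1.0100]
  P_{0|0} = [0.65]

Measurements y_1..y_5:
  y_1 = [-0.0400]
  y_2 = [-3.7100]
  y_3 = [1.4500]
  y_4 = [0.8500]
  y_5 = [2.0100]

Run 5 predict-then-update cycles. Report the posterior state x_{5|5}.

x_post = [1.3937]

step 1: x^-=[0.9797]  P^-=[0.8916]  S=[1.2016]  K=[0.7420]  nu=[-1.0197]  x^+=[0.2231]  P^+=[0.2300]
step 2: x^-=[0.2164]  P^-=[0.4964]  S=[0.8064]  K=[0.6156]  nu=[-3.9264]  x^+=[-2.2007]  P^+=[0.1908]
step 3: x^-=[-2.1346]  P^-=[0.4596]  S=[0.7696]  K=[0.5972]  nu=[3.5846]  x^+=[0.0060]  P^+=[0.1851]
step 4: x^-=[0.0058]  P^-=[0.4542]  S=[0.7642]  K=[0.5943]  nu=[0.8442]  x^+=[0.5075]  P^+=[0.1842]
step 5: x^-=[0.4923]  P^-=[0.4534]  S=[0.7634]  K=[0.5939]  nu=[1.5177]  x^+=[1.3937]  P^+=[0.1841]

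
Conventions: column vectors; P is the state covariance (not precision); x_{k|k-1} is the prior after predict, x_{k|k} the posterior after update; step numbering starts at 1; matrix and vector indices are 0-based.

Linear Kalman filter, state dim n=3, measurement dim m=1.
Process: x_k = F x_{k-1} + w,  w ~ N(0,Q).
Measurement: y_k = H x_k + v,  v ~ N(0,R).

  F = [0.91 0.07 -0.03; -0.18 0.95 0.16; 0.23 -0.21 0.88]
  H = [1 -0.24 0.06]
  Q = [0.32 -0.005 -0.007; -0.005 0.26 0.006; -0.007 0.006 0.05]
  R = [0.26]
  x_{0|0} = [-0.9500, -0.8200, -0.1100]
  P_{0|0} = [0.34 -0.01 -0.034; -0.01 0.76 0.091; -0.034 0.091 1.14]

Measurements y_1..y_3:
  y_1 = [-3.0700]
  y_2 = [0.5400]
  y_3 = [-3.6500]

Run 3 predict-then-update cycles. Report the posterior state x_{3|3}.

step 1: x^-=[-0.9186, -0.6256, -0.1431]  P^-=[0.6065 -0.0309 0.0038; -0.0309 1.0191 0.0754; 0.0038 0.0754 0.9379]  S=[0.9417]  K=[0.6522; -0.2877; 0.0446]  nu=[-2.2930]  x^+=[-2.4140, 0.0341, -0.2454]  P^+=[0.2060 0.1458 -0.0236; 0.1458 0.9412 0.0875; -0.0236 0.0875 0.9360]
step 2: x^-=[-2.1870, 0.4276, -0.7783]  P^-=[0.5155 0.1385 -0.0407; 0.1385 1.1181 0.0519; -0.0407 0.0519 0.7713]  S=[0.7698]  K=[0.6233; -0.1646; -0.0090]  nu=[2.8763]  x^+=[-0.3942, -0.0458, -0.8041]  P^+=[0.2164 0.2175 -0.0364; 0.2175 1.0973 0.0508; -0.0364 0.0508 0.7712]
step 3: x^-=[-0.3378, -0.1012, -0.7887]  P^-=[0.5348 0.2077 -0.0617; 0.2077 1.2202 -0.0123; -0.0617 -0.0123 0.6525]  S=[0.7607]  K=[0.6326; -0.1129; -0.0258]  nu=[-3.2892]  x^+=[-2.4187, 0.2701, -0.7039]  P^+=[0.2303 0.2621 -0.0493; 0.2621 1.2105 -0.0146; -0.0493 -0.0146 0.6520]

x_post = [-2.4187, 0.2701, -0.7039]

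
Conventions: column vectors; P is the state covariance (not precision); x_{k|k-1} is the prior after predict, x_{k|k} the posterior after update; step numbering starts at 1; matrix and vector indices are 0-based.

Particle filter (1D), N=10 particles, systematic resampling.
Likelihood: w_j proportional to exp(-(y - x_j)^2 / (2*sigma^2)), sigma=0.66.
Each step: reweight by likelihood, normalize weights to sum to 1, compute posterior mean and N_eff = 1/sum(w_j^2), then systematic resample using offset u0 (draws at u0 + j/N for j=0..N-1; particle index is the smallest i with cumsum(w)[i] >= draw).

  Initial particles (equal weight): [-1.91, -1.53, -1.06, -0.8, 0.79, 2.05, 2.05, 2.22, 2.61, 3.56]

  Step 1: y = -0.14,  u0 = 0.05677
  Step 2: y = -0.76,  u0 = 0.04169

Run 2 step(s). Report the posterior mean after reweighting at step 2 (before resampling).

step 1: w=[0.0183, 0.0725, 0.2520, 0.4039, 0.2467, 0.0027, 0.0027, 0.0011, 0.0001, 0.0000]  mean=-0.5272  Neff=3.4118  idx=[1, 2, 2, 3, 3, 3, 3, 4, 4, 4]
step 2: w=[0.0780, 0.1389, 0.1389, 0.1537, 0.1537, 0.1537, 0.1537, 0.0098, 0.0098, 0.0098]  mean=-0.8825  Neff=7.1694  idx=[0, 1, 2, 2, 3, 4, 4, 5, 6, 6]

post_mean = -0.8825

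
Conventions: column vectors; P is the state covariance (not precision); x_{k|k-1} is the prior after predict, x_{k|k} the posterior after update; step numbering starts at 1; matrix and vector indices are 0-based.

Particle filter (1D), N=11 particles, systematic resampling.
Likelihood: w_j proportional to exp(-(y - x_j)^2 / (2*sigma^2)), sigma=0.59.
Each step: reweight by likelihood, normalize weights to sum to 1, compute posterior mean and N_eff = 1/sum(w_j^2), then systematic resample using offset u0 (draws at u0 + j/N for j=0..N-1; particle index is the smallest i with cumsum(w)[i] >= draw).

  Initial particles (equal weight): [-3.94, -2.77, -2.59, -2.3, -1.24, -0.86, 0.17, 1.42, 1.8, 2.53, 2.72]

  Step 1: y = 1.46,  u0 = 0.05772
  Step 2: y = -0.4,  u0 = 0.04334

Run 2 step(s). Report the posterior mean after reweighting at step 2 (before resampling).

step 1: w=[0.0000, 0.0000, 0.0000, 0.0000, 0.0000, 0.0002, 0.0410, 0.4470, 0.3795, 0.0865, 0.0458]  mean=1.6680  Neff=2.8166  idx=[7, 7, 7, 7, 7, 8, 8, 8, 8, 9, 10]
step 2: w=[0.1836, 0.1836, 0.1836, 0.1836, 0.1836, 0.0205, 0.0205, 0.0205, 0.0205, 0.0001, 0.0000]  mean=1.4512  Neff=5.8743  idx=[0, 0, 1, 1, 2, 2, 3, 3, 4, 4, 6]

post_mean = 1.4512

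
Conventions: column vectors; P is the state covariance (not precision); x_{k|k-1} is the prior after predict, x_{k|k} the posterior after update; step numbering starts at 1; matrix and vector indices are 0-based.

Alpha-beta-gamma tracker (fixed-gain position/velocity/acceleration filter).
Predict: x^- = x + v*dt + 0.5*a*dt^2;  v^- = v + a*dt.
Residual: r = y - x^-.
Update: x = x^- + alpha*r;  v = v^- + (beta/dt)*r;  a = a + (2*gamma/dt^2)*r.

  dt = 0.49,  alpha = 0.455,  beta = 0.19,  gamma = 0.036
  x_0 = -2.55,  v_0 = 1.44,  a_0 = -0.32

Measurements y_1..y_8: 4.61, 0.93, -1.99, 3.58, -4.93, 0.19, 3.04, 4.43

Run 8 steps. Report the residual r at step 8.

resid = 5.1568

step 1: x_pred=-1.8828  r=6.4928  x^+=1.0714  v^+=3.8008  a^+=1.6270
step 2: x_pred=3.1291  r=-2.1991  x^+=2.1285  v^+=3.7453  a^+=0.9676
step 3: x_pred=4.0799  r=-6.0699  x^+=1.3181  v^+=1.8658  a^+=-0.8526
step 4: x_pred=2.1300  r=1.4500  x^+=2.7897  v^+=2.0103  a^+=-0.4178
step 5: x_pred=3.7246  r=-8.6546  x^+=-0.2132  v^+=-1.5503  a^+=-3.0131
step 6: x_pred=-1.3346  r=1.5246  x^+=-0.6409  v^+=-2.4356  a^+=-2.5559
step 7: x_pred=-2.1412  r=5.1812  x^+=0.2162  v^+=-1.6790  a^+=-1.0022
step 8: x_pred=-0.7268  r=5.1568  x^+=1.6196  v^+=-0.1705  a^+=0.5442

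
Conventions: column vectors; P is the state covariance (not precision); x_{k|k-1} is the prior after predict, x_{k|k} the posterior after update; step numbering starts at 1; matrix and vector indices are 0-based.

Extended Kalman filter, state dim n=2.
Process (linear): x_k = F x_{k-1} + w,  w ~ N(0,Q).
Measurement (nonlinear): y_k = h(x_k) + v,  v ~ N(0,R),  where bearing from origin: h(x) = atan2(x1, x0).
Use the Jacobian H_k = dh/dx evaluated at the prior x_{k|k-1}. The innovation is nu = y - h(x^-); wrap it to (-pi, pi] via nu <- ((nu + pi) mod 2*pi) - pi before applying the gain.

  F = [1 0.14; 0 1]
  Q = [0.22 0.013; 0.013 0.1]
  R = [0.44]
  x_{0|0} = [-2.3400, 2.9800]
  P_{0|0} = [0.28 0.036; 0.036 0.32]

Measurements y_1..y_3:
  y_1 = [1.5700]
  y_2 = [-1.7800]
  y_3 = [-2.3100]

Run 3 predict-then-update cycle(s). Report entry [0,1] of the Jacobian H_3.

step 1: x^-=[-1.9228, 2.9800]  P^-=[0.5164 0.0938; 0.0938 0.4200]  H_jac=[-0.2369 -0.1529]  S=[0.4856]  K=[-0.2815; -0.1780]  nu=[-0.5738]  x^+=[-1.7613, 3.0821]  P^+=[0.4779 0.0695; 0.0695 0.4046]
step 2: x^-=[-1.3298, 3.0821]  P^-=[0.7253 0.1391; 0.1391 0.5046]  H_jac=[-0.2735 -0.1180]  S=[0.5103]  K=[-0.4210; -0.1913]  nu=[2.5251]  x^+=[-2.3927, 2.5991]  P^+=[0.6348 0.0980; 0.0980 0.4859]
step 3: x^-=[-2.0288, 2.5991]  P^-=[0.8918 0.1791; 0.1791 0.5859]  H_jac=[-0.2391 -0.1866]  S=[0.5274]  K=[-0.4677; -0.2885]  nu=[1.7396]  x^+=[-2.8424, 2.0972]  P^+=[0.7765 0.1079; 0.1079 0.5420]

H_jac[0,1] = -0.1866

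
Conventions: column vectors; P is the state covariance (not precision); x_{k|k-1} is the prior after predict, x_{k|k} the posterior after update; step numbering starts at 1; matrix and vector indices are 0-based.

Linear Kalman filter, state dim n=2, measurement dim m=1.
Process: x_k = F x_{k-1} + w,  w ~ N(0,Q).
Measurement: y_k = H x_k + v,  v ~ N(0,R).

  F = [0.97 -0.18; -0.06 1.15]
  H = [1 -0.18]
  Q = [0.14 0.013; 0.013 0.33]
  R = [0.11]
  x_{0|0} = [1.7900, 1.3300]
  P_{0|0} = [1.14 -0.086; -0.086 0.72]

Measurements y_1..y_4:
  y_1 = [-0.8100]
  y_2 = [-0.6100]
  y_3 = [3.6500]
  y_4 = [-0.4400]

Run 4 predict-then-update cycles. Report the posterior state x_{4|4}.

step 1: x^-=[1.4969, 1.4221]  P^-=[1.2660 -0.2992; -0.2992 1.2982]  S=[1.5258]  K=[0.8650; -0.3493]  nu=[-2.0509]  x^+=[-0.2772, 2.1384]  P^+=[0.1243 0.1617; 0.1617 1.1120]
step 2: x^-=[-0.6538, 2.4758]  P^-=[0.2365 -0.0422; -0.0422 1.7788]  S=[0.4193]  K=[0.5821; -0.8643]  nu=[0.4895]  x^+=[-0.3689, 2.0528]  P^+=[0.0944 0.1687; 0.1687 1.4655]
step 3: x^-=[-0.7273, 2.3828]  P^-=[0.2174 -0.1058; -0.1058 2.2452]  S=[0.4382]  K=[0.5395; -1.1637]  nu=[4.8062]  x^+=[1.8657, -3.2102]  P^+=[0.0898 0.1693; 0.1693 1.6518]
step 4: x^-=[2.3876, -3.8037]  P^-=[0.2189 -0.1434; -0.1434 2.4914]  S=[0.4613]  K=[0.5306; -1.2832]  nu=[-3.5123]  x^+=[0.5242, 0.7032]  P^+=[0.0891 0.1706; 0.1706 1.7319]

x_post = [0.5242, 0.7032]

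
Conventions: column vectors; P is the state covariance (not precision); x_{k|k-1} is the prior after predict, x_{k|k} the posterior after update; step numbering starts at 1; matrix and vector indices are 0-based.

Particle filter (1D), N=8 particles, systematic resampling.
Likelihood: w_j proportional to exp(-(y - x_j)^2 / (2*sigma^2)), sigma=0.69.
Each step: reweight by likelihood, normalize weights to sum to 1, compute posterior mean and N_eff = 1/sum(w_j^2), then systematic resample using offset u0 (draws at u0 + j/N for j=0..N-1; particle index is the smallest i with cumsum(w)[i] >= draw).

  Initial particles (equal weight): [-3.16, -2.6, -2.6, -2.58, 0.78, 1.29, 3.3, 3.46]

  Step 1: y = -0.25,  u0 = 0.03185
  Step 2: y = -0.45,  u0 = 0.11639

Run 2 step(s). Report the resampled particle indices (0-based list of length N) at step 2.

resampled_idx = [0, 1, 2, 3, 4, 5, 6, 7]

step 1: w=[0.0003, 0.0072, 0.0072, 0.0079, 0.7803, 0.1970, 0.0000, 0.0000]  mean=0.8038  Neff=1.5435  idx=[4, 4, 4, 4, 4, 4, 4, 5]
step 2: w=[0.1388, 0.1388, 0.1388, 0.1388, 0.1388, 0.1388, 0.1388, 0.0283]  mean=0.7944  Neff=7.3698  idx=[0, 1, 2, 3, 4, 5, 6, 7]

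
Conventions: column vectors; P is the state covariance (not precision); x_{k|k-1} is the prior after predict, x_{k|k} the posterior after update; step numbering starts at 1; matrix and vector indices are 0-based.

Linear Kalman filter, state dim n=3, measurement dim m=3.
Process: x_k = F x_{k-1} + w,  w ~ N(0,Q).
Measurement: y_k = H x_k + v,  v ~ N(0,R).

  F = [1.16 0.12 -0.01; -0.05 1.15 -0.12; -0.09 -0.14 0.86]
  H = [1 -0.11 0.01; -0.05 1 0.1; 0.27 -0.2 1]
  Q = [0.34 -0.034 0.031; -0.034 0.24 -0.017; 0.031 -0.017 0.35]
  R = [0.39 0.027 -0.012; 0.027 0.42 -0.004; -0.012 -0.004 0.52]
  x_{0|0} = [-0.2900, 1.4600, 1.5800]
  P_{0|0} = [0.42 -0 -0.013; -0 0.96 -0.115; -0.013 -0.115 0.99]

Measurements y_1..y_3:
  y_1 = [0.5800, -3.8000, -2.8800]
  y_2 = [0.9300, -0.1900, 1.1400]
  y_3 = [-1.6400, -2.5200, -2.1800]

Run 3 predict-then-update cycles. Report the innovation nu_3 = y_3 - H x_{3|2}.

innov = [-2.2740, -1.1865, -2.5514]

step 1: x^-=[-0.1770, 1.5039, 1.1805]  P^-=[0.9197 0.0801 -0.0625; 0.0801 1.5565 -0.3871; -0.0625 -0.3871 1.1341]  S=[1.3106 -0.1144 0.2442; -0.1144 1.9053 -0.5698; 0.2442 -0.5698 1.8959]  K=[0.6965 0.0619 0.0185; 0.0181 0.7561 -0.1321; -0.1255 0.0481 0.6607]  nu=[0.9106, -5.4308, -3.7119]  x^+=[0.0522, -2.0956, -1.6475]  P^+=[0.2808 0.0650 -0.0618; 0.0650 0.3243 -0.0246; -0.0618 -0.0246 0.3567]
step 2: x^-=[-0.1744, -2.2148, -1.1281]  P^-=[0.7422 0.0904 -0.0824; 0.0904 0.6733 -0.1338; -0.0824 -0.1338 0.6396]  S=[1.1192 -0.0007 0.1212; -0.0007 1.0666 -0.1886; 0.1212 -0.1886 1.2399]  K=[0.6510 0.0469 0.0241; 0.0256 0.5953 -0.1088; -0.1127 0.0330 0.5355]  nu=[0.8721, 2.1289, 1.8723]  x^+=[0.5383, -1.1289, -0.1535]  P^+=[0.2615 0.0558 -0.0549; 0.0558 0.2562 -0.0231; -0.0549 -0.0231 0.2899]
step 3: x^-=[0.4905, -1.3067, -0.0224]  P^-=[0.7125 0.0688 -0.0700; 0.0688 0.5830 -0.1138; -0.0700 -0.1138 0.5870]  S=[1.0933 -0.0098 0.1258; -0.0098 0.9817 -0.1622; 0.1258 -0.1622 1.1826]  K=[0.6411 0.0378 0.0288; 0.0203 0.5617 -0.1042; -0.1062 0.0315 0.5153]  nu=[-2.2740, -1.1865, -2.5514]  x^+=[-1.0859, -1.7534, -1.1329]  P^+=[0.2569 0.0511 -0.0520; 0.0511 0.2417 -0.0222; -0.0520 -0.0222 0.2787]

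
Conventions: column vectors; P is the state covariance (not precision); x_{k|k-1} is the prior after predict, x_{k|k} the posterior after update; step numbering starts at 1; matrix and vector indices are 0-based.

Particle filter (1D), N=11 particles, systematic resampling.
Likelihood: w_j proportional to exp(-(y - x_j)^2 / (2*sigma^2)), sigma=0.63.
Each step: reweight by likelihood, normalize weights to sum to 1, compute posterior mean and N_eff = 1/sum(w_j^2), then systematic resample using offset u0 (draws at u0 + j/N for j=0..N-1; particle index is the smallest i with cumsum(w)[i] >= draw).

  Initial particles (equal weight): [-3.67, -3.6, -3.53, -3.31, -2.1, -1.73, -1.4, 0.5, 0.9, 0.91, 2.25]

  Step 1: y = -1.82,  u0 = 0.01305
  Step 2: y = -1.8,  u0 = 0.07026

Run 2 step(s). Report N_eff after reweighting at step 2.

step 1: w=[0.0048, 0.0066, 0.0089, 0.0217, 0.3217, 0.3515, 0.2844, 0.0004, 0.0000, 0.0000, 0.0000]  mean=-1.8259  Neff=3.2409  idx=[2, 4, 4, 4, 5, 5, 5, 5, 6, 6, 6]
step 2: w=[0.0025, 0.0978, 0.0978, 0.0978, 0.1089, 0.1089, 0.1089, 0.1089, 0.0895, 0.0895, 0.0895]  mean=-1.7545  Neff=9.9842  idx=[1, 2, 3, 4, 5, 6, 6, 7, 8, 9, 10]

N_eff = 9.9842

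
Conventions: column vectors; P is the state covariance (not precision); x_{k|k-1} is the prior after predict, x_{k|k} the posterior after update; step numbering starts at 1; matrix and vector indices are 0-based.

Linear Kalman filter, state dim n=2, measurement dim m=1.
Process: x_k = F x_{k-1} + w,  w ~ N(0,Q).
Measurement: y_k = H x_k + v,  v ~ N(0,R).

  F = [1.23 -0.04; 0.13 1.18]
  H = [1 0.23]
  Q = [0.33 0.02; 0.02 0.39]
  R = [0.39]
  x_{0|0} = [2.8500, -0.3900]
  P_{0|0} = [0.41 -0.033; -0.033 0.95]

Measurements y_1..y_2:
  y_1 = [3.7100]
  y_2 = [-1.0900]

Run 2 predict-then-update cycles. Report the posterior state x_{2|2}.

x_post = [0.8953, -0.5199]

step 1: x^-=[3.5211, -0.0897]  P^-=[0.9551 -0.0070; -0.0070 1.7096]  S=[1.4323]  K=[0.6657; 0.2696]  nu=[0.2095]  x^+=[3.6606, -0.0332]  P^+=[0.3204 -0.2641; -0.2641 1.6054]
step 2: x^-=[4.5038, 0.4367]  P^-=[0.8432 -0.3865; -0.3865 2.5498]  S=[1.1903]  K=[0.6337; 0.1680]  nu=[-5.6943]  x^+=[0.8953, -0.5199]  P^+=[0.3652 -0.5132; -0.5132 2.5162]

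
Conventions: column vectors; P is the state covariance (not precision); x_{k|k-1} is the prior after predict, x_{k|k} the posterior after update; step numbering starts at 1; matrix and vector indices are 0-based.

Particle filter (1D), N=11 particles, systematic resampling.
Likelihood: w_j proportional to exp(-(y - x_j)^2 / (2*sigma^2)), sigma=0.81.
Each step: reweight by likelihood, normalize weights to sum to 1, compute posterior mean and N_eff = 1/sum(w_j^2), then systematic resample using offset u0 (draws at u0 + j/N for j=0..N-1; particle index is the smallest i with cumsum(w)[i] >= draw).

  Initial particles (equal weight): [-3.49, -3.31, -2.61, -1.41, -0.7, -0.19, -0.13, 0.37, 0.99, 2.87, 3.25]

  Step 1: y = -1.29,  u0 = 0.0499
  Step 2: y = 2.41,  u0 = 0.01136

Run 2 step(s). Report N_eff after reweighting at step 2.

N_eff = 1.7588

step 1: w=[0.0084, 0.0149, 0.0887, 0.3310, 0.2566, 0.1331, 0.1200, 0.0410, 0.0064, 0.0000, 0.0000]  mean=-0.9758  Neff=4.6002  idx=[2, 3, 3, 3, 3, 4, 4, 4, 5, 6, 7]
step 2: w=[0.0000, 0.0003, 0.0003, 0.0003, 0.0003, 0.0110, 0.0110, 0.0110, 0.1016, 0.1285, 0.7358]  mean=0.2116  Neff=1.7588  idx=[5, 8, 9, 10, 10, 10, 10, 10, 10, 10, 10]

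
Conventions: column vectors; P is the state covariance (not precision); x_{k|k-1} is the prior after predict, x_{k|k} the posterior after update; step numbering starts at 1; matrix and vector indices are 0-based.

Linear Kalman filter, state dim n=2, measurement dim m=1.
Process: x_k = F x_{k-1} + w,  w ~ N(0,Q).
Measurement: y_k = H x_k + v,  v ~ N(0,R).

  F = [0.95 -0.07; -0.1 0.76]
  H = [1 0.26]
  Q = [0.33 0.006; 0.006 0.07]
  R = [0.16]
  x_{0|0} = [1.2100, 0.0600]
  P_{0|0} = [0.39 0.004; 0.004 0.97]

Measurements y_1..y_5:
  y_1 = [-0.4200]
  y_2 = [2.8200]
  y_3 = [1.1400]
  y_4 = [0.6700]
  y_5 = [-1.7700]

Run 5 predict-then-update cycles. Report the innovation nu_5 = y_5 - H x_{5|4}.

innov = [-2.5907]

step 1: x^-=[1.1453, -0.0754]  P^-=[0.6862 -0.0797; -0.0797 0.6336]  S=[0.8476]  K=[0.7852; 0.1003]  nu=[-1.5457]  x^+=[-0.0683, -0.2304]  P^+=[0.1637 -0.1465; -0.1465 0.6250]
step 2: x^-=[-0.0488, -0.1683]  P^-=[0.5003 -0.1496; -0.1496 0.4549]  S=[0.6133]  K=[0.7524; -0.0510]  nu=[2.9125]  x^+=[2.1425, -0.3169]  P^+=[0.1531 -0.1260; -0.1260 0.4533]
step 3: x^-=[2.0576, -0.4551]  P^-=[0.4872 -0.1245; -0.1245 0.3525]  S=[0.6063]  K=[0.7502; -0.0542]  nu=[-0.7992]  x^+=[1.4580, -0.4118]  P^+=[0.1460 -0.0999; -0.0999 0.3507]
step 4: x^-=[1.4139, -0.4587]  P^-=[0.4768 -0.0993; -0.0993 0.2892]  S=[0.6047]  K=[0.7458; -0.0399]  nu=[-0.6246]  x^+=[0.9481, -0.4338]  P^+=[0.1405 -0.0813; -0.0813 0.2883]
step 5: x^-=[0.9310, -0.4245]  P^-=[0.4690 -0.0820; -0.0820 0.2503]  S=[0.6033]  K=[0.7421; -0.0280]  nu=[-2.5907]  x^+=[-0.9914, -0.3519]  P^+=[0.1368 -0.0694; -0.0694 0.2498]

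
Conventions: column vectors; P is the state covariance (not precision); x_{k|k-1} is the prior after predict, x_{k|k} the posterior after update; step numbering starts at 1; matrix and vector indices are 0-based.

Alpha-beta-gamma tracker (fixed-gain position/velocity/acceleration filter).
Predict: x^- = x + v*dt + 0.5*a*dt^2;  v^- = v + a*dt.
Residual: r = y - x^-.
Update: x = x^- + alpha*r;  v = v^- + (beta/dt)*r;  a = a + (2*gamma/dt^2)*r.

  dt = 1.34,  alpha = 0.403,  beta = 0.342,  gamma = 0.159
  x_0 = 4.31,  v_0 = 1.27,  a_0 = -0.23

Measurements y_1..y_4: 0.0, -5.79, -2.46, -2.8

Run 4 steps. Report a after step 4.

a_post = 0.8679

step 1: x_pred=5.8053  r=-5.8053  x^+=3.4658  v^+=-0.5199  a^+=-1.2581
step 2: x_pred=1.6396  r=-7.4296  x^+=-1.3545  v^+=-4.1019  a^+=-2.5739
step 3: x_pred=-9.1620  r=6.7020  x^+=-6.4611  v^+=-5.8405  a^+=-1.3870
step 4: x_pred=-15.5325  r=12.7325  x^+=-10.4013  v^+=-4.4494  a^+=0.8679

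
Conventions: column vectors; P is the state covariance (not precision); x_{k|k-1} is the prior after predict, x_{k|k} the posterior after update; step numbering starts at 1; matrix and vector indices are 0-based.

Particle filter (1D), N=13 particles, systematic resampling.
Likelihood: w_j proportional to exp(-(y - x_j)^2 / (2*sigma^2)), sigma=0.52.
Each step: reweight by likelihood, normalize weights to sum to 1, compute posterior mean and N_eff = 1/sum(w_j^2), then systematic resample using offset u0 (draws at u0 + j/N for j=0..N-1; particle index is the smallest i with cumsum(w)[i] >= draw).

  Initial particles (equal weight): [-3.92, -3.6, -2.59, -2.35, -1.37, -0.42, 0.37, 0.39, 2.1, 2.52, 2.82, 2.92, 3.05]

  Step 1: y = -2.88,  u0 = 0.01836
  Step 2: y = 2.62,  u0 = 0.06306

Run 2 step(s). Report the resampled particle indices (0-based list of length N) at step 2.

step 1: w=[0.0682, 0.1932, 0.4314, 0.2998, 0.0074, 0.0000, 0.0000, 0.0000, 0.0000, 0.0000, 0.0000, 0.0000, 0.0000]  mean=-2.7948  Neff=3.1449  idx=[0, 1, 1, 1, 2, 2, 2, 2, 2, 3, 3, 3, 3]
step 2: w=[0.0000, 0.0000, 0.0000, 0.0000, 0.0027, 0.0027, 0.0027, 0.0027, 0.0027, 0.2466, 0.2466, 0.2466, 0.2466]  mean=-2.3532  Neff=4.1093  idx=[9, 9, 9, 10, 10, 10, 11, 11, 11, 12, 12, 12, 12]

resampled_idx = [9, 9, 9, 10, 10, 10, 11, 11, 11, 12, 12, 12, 12]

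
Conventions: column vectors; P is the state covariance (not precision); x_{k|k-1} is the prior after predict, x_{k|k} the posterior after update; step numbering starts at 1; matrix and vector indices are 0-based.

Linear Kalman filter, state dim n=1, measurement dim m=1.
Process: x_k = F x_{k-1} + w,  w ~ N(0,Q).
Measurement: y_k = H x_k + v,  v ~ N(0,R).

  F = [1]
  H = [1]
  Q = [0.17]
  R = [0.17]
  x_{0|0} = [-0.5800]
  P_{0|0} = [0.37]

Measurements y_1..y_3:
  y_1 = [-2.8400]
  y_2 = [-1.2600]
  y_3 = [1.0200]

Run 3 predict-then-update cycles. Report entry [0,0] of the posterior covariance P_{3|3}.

step 1: x^-=[-0.5800]  P^-=[0.5400]  S=[0.7100]  K=[0.7606]  nu=[-2.2600]  x^+=[-2.2989]  P^+=[0.1293]
step 2: x^-=[-2.2989]  P^-=[0.2993]  S=[0.4693]  K=[0.6378]  nu=[1.0389]  x^+=[-1.6363]  P^+=[0.1084]
step 3: x^-=[-1.6363]  P^-=[0.2784]  S=[0.4484]  K=[0.6209]  nu=[2.6563]  x^+=[0.0130]  P^+=[0.1056]

P_post[0,0] = 0.1056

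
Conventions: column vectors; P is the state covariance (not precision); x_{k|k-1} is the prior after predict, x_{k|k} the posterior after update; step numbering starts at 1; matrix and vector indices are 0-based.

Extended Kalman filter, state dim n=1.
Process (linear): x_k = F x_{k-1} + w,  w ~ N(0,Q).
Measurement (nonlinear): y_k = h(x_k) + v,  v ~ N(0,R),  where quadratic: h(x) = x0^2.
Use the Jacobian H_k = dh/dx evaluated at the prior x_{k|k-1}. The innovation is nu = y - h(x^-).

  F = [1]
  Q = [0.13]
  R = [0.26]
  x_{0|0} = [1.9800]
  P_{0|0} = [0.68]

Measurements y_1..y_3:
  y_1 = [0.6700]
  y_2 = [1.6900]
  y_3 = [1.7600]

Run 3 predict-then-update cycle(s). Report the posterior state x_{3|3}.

step 1: x^-=[1.9800]  P^-=[0.8100]  H_jac=[3.9600]  S=[12.9621]  K=[0.2475]  nu=[-3.2504]  x^+=[1.1757]  P^+=[0.0162]
step 2: x^-=[1.1757]  P^-=[0.1462]  H_jac=[2.3513]  S=[1.0686]  K=[0.3218]  nu=[0.3078]  x^+=[1.2747]  P^+=[0.0356]
step 3: x^-=[1.2747]  P^-=[0.1656]  H_jac=[2.5494]  S=[1.3362]  K=[0.3159]  nu=[0.1351]  x^+=[1.3174]  P^+=[0.0322]

x_post = [1.3174]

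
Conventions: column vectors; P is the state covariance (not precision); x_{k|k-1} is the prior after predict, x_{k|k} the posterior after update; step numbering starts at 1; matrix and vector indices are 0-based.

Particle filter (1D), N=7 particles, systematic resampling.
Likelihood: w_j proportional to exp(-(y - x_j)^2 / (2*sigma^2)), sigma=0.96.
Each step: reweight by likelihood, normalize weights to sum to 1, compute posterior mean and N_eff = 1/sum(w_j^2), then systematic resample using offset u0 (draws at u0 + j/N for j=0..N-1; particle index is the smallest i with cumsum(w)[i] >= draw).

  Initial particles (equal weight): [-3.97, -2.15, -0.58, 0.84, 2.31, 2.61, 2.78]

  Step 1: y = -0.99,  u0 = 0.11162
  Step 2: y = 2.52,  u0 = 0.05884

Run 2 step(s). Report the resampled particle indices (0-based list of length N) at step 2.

step 1: w=[0.0052, 0.3071, 0.5816, 0.1036, 0.0017, 0.0006, 0.0003]  mean=-0.9247  Neff=2.2555  idx=[1, 1, 2, 2, 2, 2, 3]
step 2: w=[0.0000, 0.0000, 0.0229, 0.0229, 0.0229, 0.0229, 0.9085]  mean=0.7100  Neff=1.2085  idx=[4, 6, 6, 6, 6, 6, 6]

resampled_idx = [4, 6, 6, 6, 6, 6, 6]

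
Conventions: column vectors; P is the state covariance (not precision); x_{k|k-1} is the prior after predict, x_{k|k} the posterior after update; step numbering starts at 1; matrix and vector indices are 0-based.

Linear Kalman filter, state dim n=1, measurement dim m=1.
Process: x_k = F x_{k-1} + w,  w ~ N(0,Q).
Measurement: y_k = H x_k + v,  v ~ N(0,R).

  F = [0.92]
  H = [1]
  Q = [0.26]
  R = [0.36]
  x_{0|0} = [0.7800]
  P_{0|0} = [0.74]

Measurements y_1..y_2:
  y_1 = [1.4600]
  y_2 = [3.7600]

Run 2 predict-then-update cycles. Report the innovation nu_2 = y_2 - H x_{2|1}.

innov = [2.6141]

step 1: x^-=[0.7176]  P^-=[0.8863]  S=[1.2463]  K=[0.7112]  nu=[0.7424]  x^+=[1.2456]  P^+=[0.2560]
step 2: x^-=[1.1459]  P^-=[0.4767]  S=[0.8367]  K=[0.5697]  nu=[2.6141]  x^+=[2.6352]  P^+=[0.2051]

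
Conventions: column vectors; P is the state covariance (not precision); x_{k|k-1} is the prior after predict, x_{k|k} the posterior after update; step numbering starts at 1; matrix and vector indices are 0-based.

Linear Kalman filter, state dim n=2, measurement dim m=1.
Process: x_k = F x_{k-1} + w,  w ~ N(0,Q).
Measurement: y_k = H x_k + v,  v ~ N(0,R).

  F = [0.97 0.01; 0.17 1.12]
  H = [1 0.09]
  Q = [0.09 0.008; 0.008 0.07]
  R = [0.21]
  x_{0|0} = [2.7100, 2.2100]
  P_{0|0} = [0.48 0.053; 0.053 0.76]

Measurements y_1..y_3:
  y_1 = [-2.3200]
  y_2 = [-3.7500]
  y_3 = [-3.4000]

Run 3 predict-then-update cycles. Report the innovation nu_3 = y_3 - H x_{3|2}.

innov = [-1.0173]

step 1: x^-=[2.6508, 2.9359]  P^-=[0.5427 0.1533; 0.1533 1.0574]  S=[0.7889]  K=[0.7055; 0.3150]  nu=[-5.2350]  x^+=[-1.0423, 1.2869]  P^+=[0.1501 -0.0220; -0.0220 0.9791]
step 2: x^-=[-0.9982, 1.2641]  P^-=[0.2309 0.0198; 0.0198 1.2942]  S=[0.4550]  K=[0.5115; 0.2996]  nu=[-2.8656]  x^+=[-2.4638, 0.4057]  P^+=[0.1119 -0.0499; -0.0499 1.2534]
step 3: x^-=[-2.3859, 0.0356]  P^-=[0.1944 -0.0138; -0.0138 1.6264]  S=[0.4151]  K=[0.4654; 0.3194]  nu=[-1.0173]  x^+=[-2.8593, -0.2893]  P^+=[0.1045 -0.0755; -0.0755 1.5841]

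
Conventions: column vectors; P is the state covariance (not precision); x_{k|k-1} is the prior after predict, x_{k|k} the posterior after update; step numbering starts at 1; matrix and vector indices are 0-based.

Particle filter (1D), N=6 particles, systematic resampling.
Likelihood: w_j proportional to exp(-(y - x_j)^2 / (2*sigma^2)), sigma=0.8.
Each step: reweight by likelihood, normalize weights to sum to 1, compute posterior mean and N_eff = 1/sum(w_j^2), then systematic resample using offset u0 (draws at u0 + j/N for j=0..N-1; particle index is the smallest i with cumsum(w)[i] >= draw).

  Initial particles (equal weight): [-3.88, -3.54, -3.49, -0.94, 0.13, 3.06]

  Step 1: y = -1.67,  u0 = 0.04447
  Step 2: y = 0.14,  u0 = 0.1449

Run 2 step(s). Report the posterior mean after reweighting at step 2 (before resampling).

post_mean = -0.9400

step 1: w=[0.0244, 0.0722, 0.0834, 0.7317, 0.0883, 0.0000]  mean=-1.3179  Neff=1.7989  idx=[1, 3, 3, 3, 3, 3]
step 2: w=[0.0000, 0.2000, 0.2000, 0.2000, 0.2000, 0.2000]  mean=-0.9400  Neff=5.0001  idx=[1, 2, 3, 4, 5, 5]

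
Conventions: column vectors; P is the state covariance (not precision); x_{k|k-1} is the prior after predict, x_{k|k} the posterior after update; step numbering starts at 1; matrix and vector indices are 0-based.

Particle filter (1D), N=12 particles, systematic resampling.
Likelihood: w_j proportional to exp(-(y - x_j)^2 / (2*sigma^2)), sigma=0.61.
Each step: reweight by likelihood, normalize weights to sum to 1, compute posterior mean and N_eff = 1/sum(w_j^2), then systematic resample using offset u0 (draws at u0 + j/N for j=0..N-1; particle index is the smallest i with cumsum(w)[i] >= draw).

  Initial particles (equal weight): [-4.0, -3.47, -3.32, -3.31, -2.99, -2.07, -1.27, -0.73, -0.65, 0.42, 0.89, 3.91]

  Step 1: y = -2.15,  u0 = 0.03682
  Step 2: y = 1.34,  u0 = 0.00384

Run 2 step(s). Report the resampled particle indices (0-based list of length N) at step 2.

resampled_idx = [10, 11, 11, 11, 11, 11, 11, 11, 11, 11, 11, 11]

step 1: w=[0.0044, 0.0423, 0.0698, 0.0720, 0.1702, 0.4355, 0.1552, 0.0292, 0.0214, 0.0001, 0.0000, 0.0000]  mean=-2.2770  Neff=3.9084  idx=[1, 3, 4, 4, 5, 5, 5, 5, 5, 5, 6, 7]
step 2: w=[0.0000, 0.0000, 0.0000, 0.0000, 0.0001, 0.0001, 0.0001, 0.0001, 0.0001, 0.0001, 0.0324, 0.9673]  mean=-0.7479  Neff=1.0676  idx=[10, 11, 11, 11, 11, 11, 11, 11, 11, 11, 11, 11]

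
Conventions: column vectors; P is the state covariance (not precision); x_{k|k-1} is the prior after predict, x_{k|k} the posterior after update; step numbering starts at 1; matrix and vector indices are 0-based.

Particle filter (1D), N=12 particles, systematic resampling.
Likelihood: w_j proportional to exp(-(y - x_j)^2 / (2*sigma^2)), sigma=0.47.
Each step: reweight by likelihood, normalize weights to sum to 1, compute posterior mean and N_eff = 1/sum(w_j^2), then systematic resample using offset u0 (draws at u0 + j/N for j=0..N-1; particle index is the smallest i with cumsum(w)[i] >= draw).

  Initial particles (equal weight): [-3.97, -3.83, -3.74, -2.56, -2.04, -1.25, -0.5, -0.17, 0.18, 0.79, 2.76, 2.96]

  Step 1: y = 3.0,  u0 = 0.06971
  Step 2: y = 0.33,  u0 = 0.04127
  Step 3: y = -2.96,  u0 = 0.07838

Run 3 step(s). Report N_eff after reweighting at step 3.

N_eff = 11.0103

step 1: w=[0.0000, 0.0000, 0.0000, 0.0000, 0.0000, 0.0000, 0.0000, 0.0000, 0.0000, 0.0000, 0.4683, 0.5316]  mean=2.8663  Neff=1.9921  idx=[10, 10, 10, 10, 10, 11, 11, 11, 11, 11, 11, 11]
step 2: w=[0.1752, 0.1752, 0.1752, 0.1752, 0.1752, 0.0177, 0.0177, 0.0177, 0.0177, 0.0177, 0.0177, 0.0177]  mean=2.7848  Neff=6.4251  idx=[0, 0, 1, 1, 2, 2, 3, 3, 4, 4, 4, 9]
step 3: w=[0.0909, 0.0909, 0.0909, 0.0909, 0.0909, 0.0909, 0.0909, 0.0909, 0.0909, 0.0909, 0.0909, 0.0005]  mean=2.7601  Neff=11.0103  idx=[0, 1, 2, 3, 4, 5, 6, 7, 8, 9, 10, 10]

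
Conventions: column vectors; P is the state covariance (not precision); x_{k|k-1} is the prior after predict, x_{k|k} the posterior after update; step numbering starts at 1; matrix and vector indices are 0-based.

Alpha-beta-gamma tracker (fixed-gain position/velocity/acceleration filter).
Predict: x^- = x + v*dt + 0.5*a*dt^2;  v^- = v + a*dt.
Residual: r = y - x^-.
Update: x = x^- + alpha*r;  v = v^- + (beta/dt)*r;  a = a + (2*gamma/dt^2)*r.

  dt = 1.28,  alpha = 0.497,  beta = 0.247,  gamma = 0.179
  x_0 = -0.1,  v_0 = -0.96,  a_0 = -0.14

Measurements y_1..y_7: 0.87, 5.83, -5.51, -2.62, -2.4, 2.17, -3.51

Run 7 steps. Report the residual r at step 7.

step 1: x_pred=-1.4435  r=2.3135  x^+=-0.2937  v^+=-0.6928  a^+=0.3655
step 2: x_pred=-0.8810  r=6.7110  x^+=2.4544  v^+=1.0701  a^+=1.8319
step 3: x_pred=5.3248  r=-10.8348  x^+=-0.0601  v^+=1.3242  a^+=-0.5356
step 4: x_pred=1.1961  r=-3.8161  x^+=-0.7005  v^+=-0.0977  a^+=-1.3694
step 5: x_pred=-1.9474  r=-0.4526  x^+=-2.1724  v^+=-1.9379  a^+=-1.4683
step 6: x_pred=-5.8557  r=8.0257  x^+=-1.8669  v^+=-2.2686  a^+=0.2854
step 7: x_pred=-4.5370  r=1.0270  x^+=-4.0266  v^+=-1.7052  a^+=0.5098

resid = 1.0270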